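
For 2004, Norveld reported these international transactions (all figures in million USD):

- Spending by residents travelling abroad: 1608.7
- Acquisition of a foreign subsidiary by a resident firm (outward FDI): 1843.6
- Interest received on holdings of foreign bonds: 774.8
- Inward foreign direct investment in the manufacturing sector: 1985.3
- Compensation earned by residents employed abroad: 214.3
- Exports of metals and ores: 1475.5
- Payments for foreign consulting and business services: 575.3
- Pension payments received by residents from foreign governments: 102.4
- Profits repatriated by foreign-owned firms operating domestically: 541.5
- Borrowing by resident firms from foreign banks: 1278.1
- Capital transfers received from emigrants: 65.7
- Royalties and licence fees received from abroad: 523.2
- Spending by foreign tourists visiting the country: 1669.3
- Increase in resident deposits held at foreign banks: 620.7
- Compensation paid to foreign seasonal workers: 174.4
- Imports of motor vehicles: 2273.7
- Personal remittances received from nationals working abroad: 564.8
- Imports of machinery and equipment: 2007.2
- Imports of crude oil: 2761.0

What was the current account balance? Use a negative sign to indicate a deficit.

-4617.5

Goods: 1475.5 - 2007.2 - 2273.7 - 2761.0 = -5566.4
Services: 1669.3 + 523.2 - 575.3 - 1608.7 = 8.5
Primary income: -541.5 + 214.3 + 774.8 - 174.4 = 273.2
Secondary income: 102.4 + 564.8 = 667.2
Current account = (-5566.4) + 8.5 + 273.2 + 667.2 = -4617.5
(Excluded from the current account — financial account: acquisition of a foreign subsidiary by a resident firm (outward FDI) 1843.6, inward foreign direct investment in the manufacturing sector 1985.3, borrowing by resident firms from foreign banks 1278.1, increase in resident deposits held at foreign banks 620.7; capital account: capital transfers received from emigrants 65.7.)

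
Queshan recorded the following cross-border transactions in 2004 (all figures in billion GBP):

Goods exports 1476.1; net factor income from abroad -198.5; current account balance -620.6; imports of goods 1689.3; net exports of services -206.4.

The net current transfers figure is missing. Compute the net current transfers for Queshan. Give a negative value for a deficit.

-2.5

Current account = goods balance + services balance + net primary income + net secondary income
Sum of the known components = -618.1
Net current transfers = CA - (known components) = -620.6 - (-618.1) = -2.5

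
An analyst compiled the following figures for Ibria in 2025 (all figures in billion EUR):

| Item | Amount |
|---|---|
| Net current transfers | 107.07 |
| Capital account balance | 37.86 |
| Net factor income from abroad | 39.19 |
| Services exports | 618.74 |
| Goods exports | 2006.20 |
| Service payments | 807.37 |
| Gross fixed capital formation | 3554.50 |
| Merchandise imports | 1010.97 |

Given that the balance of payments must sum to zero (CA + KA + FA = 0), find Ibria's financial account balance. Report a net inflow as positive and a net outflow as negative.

Goods balance = 2006.20 - 1010.97 = 995.23
Services balance = 618.74 - 807.37 = -188.63
Trade balance (goods + services) = 995.23 + (-188.63) = 806.60
Net primary income = 39.19
Net secondary income = 107.07
Current account = 806.60 + 39.19 + 107.07 = 952.86
Financial account = -(952.86 + 37.86) = -990.72

-990.72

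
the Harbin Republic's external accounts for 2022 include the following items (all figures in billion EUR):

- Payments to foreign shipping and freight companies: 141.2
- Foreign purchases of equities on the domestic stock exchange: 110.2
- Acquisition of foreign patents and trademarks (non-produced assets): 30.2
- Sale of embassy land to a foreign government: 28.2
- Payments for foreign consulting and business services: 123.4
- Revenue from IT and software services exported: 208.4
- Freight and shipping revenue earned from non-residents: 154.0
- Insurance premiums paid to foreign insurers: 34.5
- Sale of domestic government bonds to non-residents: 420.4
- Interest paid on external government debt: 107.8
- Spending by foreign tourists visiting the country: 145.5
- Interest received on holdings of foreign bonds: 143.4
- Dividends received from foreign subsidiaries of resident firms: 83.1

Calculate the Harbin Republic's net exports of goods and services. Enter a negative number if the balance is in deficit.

Services: 208.4 + 154.0 + 145.5 - 34.5 - 141.2 - 123.4 = 208.8
Trade balance = 0.0 + 208.8 = 208.8
(Excluded from the trade balance — financial account: foreign purchases of equities on the domestic stock exchange 110.2, sale of domestic government bonds to non-residents 420.4; capital account: acquisition of foreign patents and trademarks (non-produced assets) 30.2, sale of embassy land to a foreign government 28.2; primary income: interest paid on external government debt 107.8, interest received on holdings of foreign bonds 143.4, dividends received from foreign subsidiaries of resident firms 83.1.)

208.8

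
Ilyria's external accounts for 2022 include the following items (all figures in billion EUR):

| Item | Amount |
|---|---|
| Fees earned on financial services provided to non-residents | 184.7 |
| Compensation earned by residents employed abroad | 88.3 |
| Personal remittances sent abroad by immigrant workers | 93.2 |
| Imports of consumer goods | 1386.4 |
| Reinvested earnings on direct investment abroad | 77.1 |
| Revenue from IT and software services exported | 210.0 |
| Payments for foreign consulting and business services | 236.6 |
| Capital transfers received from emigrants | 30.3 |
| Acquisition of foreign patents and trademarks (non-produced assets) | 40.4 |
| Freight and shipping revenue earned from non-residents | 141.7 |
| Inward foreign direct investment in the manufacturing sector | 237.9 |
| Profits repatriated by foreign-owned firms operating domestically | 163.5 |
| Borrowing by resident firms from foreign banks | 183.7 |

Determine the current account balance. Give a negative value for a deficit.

-1177.9

Goods: -1386.4
Services: -236.6 + 184.7 + 141.7 + 210.0 = 299.8
Primary income: 77.1 - 163.5 + 88.3 = 1.9
Secondary income: -93.2
Current account = (-1386.4) + 299.8 + 1.9 + (-93.2) = -1177.9
(Excluded from the current account — capital account: capital transfers received from emigrants 30.3, acquisition of foreign patents and trademarks (non-produced assets) 40.4; financial account: inward foreign direct investment in the manufacturing sector 237.9, borrowing by resident firms from foreign banks 183.7.)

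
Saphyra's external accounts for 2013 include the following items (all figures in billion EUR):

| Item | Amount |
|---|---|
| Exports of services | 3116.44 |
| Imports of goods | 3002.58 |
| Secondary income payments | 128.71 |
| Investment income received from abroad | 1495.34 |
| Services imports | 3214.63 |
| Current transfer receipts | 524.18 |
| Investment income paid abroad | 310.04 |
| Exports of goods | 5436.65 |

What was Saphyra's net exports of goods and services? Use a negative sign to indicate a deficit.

2335.88

Goods balance = 5436.65 - 3002.58 = 2434.07
Services balance = 3116.44 - 3214.63 = -98.19
Trade balance (goods + services) = 2434.07 + (-98.19) = 2335.88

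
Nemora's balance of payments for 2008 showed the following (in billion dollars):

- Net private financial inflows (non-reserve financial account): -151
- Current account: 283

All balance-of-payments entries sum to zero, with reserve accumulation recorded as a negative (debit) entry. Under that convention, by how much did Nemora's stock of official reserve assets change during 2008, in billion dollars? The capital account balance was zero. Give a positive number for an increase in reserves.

Official reserve transactions balance = -(283 + (-151)) = -132
An accumulation of reserves is recorded as a debit (negative entry), so the change in the stock of reserves is the negative of that balance.
Change in official reserves = -(-132) = 132

132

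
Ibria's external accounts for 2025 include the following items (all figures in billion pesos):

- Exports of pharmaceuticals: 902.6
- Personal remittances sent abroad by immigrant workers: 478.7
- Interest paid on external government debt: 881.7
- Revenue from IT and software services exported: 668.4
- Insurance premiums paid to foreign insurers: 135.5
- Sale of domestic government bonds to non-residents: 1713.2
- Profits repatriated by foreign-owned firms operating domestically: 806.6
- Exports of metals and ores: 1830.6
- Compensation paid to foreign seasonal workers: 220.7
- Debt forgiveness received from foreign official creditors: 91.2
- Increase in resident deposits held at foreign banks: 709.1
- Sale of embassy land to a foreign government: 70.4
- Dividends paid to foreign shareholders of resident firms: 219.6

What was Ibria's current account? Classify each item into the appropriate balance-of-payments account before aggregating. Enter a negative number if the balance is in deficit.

658.8

Goods: 902.6 + 1830.6 = 2733.2
Services: 668.4 - 135.5 = 532.9
Primary income: -881.7 - 220.7 - 806.6 - 219.6 = -2128.6
Secondary income: -478.7
Current account = 2733.2 + 532.9 + (-2128.6) + (-478.7) = 658.8
(Excluded from the current account — financial account: sale of domestic government bonds to non-residents 1713.2, increase in resident deposits held at foreign banks 709.1; capital account: debt forgiveness received from foreign official creditors 91.2, sale of embassy land to a foreign government 70.4.)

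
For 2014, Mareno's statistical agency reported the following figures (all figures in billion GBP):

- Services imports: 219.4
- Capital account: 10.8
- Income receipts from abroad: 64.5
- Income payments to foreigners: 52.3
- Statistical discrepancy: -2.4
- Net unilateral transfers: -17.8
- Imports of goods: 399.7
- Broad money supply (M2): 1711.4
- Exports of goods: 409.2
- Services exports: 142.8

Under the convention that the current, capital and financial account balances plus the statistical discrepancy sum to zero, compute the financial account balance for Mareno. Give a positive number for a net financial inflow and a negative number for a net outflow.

64.3

Goods balance = 409.2 - 399.7 = 9.5
Services balance = 142.8 - 219.4 = -76.6
Trade balance (goods + services) = 9.5 + (-76.6) = -67.1
Net primary income = 64.5 - 52.3 = 12.2
Net secondary income = -17.8
Current account = -67.1 + 12.2 + (-17.8) = -72.7
Financial account = -(-72.7 + 10.8 + (-2.4)) = 64.3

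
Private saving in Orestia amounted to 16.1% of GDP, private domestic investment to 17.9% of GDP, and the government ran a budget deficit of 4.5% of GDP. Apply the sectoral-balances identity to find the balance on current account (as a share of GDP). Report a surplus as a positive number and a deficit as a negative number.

By the sectoral-balances identity, CA = (S_private - I) + (T - G).
Private balance = 16.1 - 17.9 = -1.8
Government balance (T - G) = -4.5
CA = -1.8 + (-4.5) = -6.3

-6.3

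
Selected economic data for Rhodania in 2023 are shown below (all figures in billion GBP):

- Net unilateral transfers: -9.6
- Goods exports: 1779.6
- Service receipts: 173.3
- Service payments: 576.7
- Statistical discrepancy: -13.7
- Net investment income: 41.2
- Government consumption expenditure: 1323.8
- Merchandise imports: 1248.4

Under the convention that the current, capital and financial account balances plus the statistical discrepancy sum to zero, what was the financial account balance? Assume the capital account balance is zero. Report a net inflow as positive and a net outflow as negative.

-145.7

Goods balance = 1779.6 - 1248.4 = 531.2
Services balance = 173.3 - 576.7 = -403.4
Trade balance (goods + services) = 531.2 + (-403.4) = 127.8
Net primary income = 41.2
Net secondary income = -9.6
Current account = 127.8 + 41.2 + (-9.6) = 159.4
Financial account = -(159.4 + (-13.7)) = -145.7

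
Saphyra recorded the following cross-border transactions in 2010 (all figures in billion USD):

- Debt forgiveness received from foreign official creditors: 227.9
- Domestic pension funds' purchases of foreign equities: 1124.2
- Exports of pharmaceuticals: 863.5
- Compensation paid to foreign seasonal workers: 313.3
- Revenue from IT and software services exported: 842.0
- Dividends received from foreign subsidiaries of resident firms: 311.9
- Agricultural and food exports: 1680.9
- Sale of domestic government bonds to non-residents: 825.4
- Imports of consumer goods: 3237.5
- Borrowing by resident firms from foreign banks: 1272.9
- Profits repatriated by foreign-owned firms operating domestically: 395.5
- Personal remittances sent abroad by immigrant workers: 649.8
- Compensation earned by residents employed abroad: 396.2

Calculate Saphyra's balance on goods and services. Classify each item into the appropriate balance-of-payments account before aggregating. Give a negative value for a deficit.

Goods: -3237.5 + 863.5 + 1680.9 = -693.1
Services: 842.0
Trade balance = -693.1 + 842.0 = 148.9
(Excluded from the trade balance — capital account: debt forgiveness received from foreign official creditors 227.9; financial account: domestic pension funds' purchases of foreign equities 1124.2, sale of domestic government bonds to non-residents 825.4, borrowing by resident firms from foreign banks 1272.9; primary income: compensation paid to foreign seasonal workers 313.3, dividends received from foreign subsidiaries of resident firms 311.9, profits repatriated by foreign-owned firms operating domestically 395.5, compensation earned by residents employed abroad 396.2; secondary income: personal remittances sent abroad by immigrant workers 649.8.)

148.9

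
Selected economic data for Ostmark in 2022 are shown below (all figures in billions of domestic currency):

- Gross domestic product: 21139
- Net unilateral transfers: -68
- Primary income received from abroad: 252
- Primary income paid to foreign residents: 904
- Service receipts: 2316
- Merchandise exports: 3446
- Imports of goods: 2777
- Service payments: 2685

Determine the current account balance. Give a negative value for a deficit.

Goods balance = 3446 - 2777 = 669
Services balance = 2316 - 2685 = -369
Trade balance (goods + services) = 669 + (-369) = 300
Net primary income = 252 - 904 = -652
Net secondary income = -68
Current account = 300 + (-652) + (-68) = -420

-420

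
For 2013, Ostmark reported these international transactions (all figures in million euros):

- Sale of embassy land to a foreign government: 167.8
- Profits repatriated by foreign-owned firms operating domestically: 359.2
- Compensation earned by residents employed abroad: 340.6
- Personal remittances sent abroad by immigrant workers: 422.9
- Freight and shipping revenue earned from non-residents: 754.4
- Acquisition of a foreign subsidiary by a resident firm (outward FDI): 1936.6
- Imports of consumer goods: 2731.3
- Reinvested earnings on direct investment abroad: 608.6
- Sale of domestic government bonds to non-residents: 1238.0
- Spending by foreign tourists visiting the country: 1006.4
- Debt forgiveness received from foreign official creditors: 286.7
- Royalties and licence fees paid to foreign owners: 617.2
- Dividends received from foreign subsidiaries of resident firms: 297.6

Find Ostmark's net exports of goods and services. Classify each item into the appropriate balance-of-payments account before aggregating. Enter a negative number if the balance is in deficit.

-1587.7

Goods: -2731.3
Services: 1006.4 - 617.2 + 754.4 = 1143.6
Trade balance = -2731.3 + 1143.6 = -1587.7
(Excluded from the trade balance — capital account: sale of embassy land to a foreign government 167.8, debt forgiveness received from foreign official creditors 286.7; primary income: profits repatriated by foreign-owned firms operating domestically 359.2, compensation earned by residents employed abroad 340.6, reinvested earnings on direct investment abroad 608.6, dividends received from foreign subsidiaries of resident firms 297.6; secondary income: personal remittances sent abroad by immigrant workers 422.9; financial account: acquisition of a foreign subsidiary by a resident firm (outward FDI) 1936.6, sale of domestic government bonds to non-residents 1238.0.)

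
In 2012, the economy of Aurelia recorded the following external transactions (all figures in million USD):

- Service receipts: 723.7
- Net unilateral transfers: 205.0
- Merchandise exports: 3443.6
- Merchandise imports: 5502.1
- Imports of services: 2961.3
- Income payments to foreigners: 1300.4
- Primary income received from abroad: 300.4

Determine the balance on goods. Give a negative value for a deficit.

Goods balance = 3443.6 - 5502.1 = -2058.5

-2058.5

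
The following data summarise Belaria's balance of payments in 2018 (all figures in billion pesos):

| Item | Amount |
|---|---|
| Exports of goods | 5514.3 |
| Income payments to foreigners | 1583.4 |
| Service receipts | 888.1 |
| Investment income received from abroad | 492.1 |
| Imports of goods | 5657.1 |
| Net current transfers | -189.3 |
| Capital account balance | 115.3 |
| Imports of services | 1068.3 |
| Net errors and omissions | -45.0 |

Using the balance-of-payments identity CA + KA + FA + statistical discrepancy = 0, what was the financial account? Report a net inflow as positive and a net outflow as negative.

1533.3

Goods balance = 5514.3 - 5657.1 = -142.8
Services balance = 888.1 - 1068.3 = -180.2
Trade balance (goods + services) = -142.8 + (-180.2) = -323.0
Net primary income = 492.1 - 1583.4 = -1091.3
Net secondary income = -189.3
Current account = -323.0 + (-1091.3) + (-189.3) = -1603.6
Financial account = -(-1603.6 + 115.3 + (-45.0)) = 1533.3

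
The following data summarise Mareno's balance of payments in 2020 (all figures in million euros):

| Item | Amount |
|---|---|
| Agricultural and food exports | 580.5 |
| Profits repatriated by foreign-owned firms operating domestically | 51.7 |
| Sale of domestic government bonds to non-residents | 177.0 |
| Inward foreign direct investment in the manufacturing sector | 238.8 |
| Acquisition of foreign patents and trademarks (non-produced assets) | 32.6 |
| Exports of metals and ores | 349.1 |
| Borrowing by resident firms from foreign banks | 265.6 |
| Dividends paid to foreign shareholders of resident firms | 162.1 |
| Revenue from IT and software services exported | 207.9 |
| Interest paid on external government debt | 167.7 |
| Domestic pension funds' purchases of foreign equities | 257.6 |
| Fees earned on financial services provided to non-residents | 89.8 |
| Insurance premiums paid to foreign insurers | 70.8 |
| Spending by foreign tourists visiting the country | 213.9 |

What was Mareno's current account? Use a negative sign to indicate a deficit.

Goods: 580.5 + 349.1 = 929.6
Services: 89.8 - 70.8 + 207.9 + 213.9 = 440.8
Primary income: -167.7 - 51.7 - 162.1 = -381.5
Current account = 929.6 + 440.8 + (-381.5) = 988.9
(Excluded from the current account — financial account: sale of domestic government bonds to non-residents 177.0, inward foreign direct investment in the manufacturing sector 238.8, borrowing by resident firms from foreign banks 265.6, domestic pension funds' purchases of foreign equities 257.6; capital account: acquisition of foreign patents and trademarks (non-produced assets) 32.6.)

988.9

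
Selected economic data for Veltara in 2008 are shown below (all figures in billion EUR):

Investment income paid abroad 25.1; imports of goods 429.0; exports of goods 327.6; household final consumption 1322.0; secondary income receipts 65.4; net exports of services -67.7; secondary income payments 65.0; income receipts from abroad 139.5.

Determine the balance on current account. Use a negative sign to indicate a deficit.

-54.3

Goods balance = 327.6 - 429.0 = -101.4
Services balance = -67.7
Trade balance (goods + services) = -101.4 + (-67.7) = -169.1
Net primary income = 139.5 - 25.1 = 114.4
Net secondary income = 65.4 - 65.0 = 0.4
Current account = -169.1 + 114.4 + 0.4 = -54.3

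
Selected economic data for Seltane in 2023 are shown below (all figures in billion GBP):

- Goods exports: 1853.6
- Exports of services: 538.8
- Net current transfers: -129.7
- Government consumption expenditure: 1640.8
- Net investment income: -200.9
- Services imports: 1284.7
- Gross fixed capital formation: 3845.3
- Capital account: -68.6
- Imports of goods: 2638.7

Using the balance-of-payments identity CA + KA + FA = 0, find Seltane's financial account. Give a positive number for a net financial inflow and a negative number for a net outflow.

Goods balance = 1853.6 - 2638.7 = -785.1
Services balance = 538.8 - 1284.7 = -745.9
Trade balance (goods + services) = -785.1 + (-745.9) = -1531.0
Net primary income = -200.9
Net secondary income = -129.7
Current account = -1531.0 + (-200.9) + (-129.7) = -1861.6
Financial account = -(-1861.6 + (-68.6)) = 1930.2

1930.2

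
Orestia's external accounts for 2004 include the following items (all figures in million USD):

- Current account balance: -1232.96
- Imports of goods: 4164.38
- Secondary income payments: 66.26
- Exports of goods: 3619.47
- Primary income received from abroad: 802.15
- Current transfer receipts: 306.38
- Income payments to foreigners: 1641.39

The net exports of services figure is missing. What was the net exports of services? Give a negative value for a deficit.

-88.93

Current account = goods balance + services balance + net primary income + net secondary income
Sum of the known components = -1144.03
Net exports of services = CA - (known components) = -1232.96 - (-1144.03) = -88.93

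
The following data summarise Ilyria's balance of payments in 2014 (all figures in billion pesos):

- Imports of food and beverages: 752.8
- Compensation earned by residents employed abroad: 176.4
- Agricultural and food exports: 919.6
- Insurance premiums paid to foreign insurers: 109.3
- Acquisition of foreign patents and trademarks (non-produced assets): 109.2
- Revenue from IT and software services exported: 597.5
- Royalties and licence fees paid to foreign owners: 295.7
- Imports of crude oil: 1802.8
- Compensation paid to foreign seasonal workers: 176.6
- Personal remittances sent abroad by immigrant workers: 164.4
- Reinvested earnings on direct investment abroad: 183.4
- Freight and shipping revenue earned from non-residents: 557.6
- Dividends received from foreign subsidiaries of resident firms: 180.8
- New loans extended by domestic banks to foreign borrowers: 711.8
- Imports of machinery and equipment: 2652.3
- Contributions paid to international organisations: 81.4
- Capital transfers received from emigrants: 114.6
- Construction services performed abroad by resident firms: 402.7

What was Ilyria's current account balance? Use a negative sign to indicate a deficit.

Goods: -752.8 - 1802.8 + 919.6 - 2652.3 = -4288.3
Services: -295.7 - 109.3 + 597.5 + 402.7 + 557.6 = 1152.8
Primary income: 176.4 + 183.4 + 180.8 - 176.6 = 364.0
Secondary income: -81.4 - 164.4 = -245.8
Current account = (-4288.3) + 1152.8 + 364.0 + (-245.8) = -3017.3
(Excluded from the current account — capital account: acquisition of foreign patents and trademarks (non-produced assets) 109.2, capital transfers received from emigrants 114.6; financial account: new loans extended by domestic banks to foreign borrowers 711.8.)

-3017.3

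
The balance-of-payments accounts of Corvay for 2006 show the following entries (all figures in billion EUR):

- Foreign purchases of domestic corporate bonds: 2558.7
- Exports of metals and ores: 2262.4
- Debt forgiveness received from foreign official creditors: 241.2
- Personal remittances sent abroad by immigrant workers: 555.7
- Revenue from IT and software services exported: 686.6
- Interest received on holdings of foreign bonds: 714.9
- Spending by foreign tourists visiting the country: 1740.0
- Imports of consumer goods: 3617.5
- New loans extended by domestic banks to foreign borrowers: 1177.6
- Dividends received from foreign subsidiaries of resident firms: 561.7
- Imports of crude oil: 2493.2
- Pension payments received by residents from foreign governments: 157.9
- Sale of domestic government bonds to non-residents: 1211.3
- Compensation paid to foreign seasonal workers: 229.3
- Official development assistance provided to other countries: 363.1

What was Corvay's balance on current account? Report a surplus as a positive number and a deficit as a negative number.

-1135.3

Goods: -2493.2 + 2262.4 - 3617.5 = -3848.3
Services: 1740.0 + 686.6 = 2426.6
Primary income: 714.9 - 229.3 + 561.7 = 1047.3
Secondary income: 157.9 - 363.1 - 555.7 = -760.9
Current account = (-3848.3) + 2426.6 + 1047.3 + (-760.9) = -1135.3
(Excluded from the current account — financial account: foreign purchases of domestic corporate bonds 2558.7, new loans extended by domestic banks to foreign borrowers 1177.6, sale of domestic government bonds to non-residents 1211.3; capital account: debt forgiveness received from foreign official creditors 241.2.)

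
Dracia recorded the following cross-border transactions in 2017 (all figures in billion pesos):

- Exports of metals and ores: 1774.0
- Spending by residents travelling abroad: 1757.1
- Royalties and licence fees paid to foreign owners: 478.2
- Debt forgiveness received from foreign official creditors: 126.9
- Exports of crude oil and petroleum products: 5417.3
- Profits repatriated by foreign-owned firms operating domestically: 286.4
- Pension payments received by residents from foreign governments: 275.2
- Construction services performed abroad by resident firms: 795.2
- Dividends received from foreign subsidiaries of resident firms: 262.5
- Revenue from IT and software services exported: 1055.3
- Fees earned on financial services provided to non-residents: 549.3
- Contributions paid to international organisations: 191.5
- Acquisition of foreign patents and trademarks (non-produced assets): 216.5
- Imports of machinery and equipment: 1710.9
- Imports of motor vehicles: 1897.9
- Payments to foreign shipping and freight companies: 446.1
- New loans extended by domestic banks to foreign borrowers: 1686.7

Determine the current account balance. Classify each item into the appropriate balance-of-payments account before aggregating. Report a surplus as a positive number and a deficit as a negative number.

Goods: 5417.3 - 1710.9 - 1897.9 + 1774.0 = 3582.5
Services: -1757.1 + 1055.3 + 549.3 - 446.1 - 478.2 + 795.2 = -281.6
Primary income: 262.5 - 286.4 = -23.9
Secondary income: 275.2 - 191.5 = 83.7
Current account = 3582.5 + (-281.6) + (-23.9) + 83.7 = 3360.7
(Excluded from the current account — capital account: debt forgiveness received from foreign official creditors 126.9, acquisition of foreign patents and trademarks (non-produced assets) 216.5; financial account: new loans extended by domestic banks to foreign borrowers 1686.7.)

3360.7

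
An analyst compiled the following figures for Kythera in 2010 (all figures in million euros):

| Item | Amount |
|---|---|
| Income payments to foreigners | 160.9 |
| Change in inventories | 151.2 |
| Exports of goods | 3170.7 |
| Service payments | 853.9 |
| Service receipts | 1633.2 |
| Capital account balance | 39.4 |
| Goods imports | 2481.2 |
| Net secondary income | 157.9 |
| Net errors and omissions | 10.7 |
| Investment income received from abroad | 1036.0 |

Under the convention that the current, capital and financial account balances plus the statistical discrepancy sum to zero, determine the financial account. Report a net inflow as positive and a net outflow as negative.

-2551.9

Goods balance = 3170.7 - 2481.2 = 689.5
Services balance = 1633.2 - 853.9 = 779.3
Trade balance (goods + services) = 689.5 + 779.3 = 1468.8
Net primary income = 1036.0 - 160.9 = 875.1
Net secondary income = 157.9
Current account = 1468.8 + 875.1 + 157.9 = 2501.8
Financial account = -(2501.8 + 39.4 + 10.7) = -2551.9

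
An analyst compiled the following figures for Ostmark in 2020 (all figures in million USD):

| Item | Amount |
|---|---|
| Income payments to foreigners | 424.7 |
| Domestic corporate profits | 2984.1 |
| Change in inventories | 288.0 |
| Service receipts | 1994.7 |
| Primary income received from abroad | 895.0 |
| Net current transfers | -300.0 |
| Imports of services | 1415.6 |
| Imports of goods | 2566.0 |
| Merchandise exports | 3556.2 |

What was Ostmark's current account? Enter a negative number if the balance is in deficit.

1739.6

Goods balance = 3556.2 - 2566.0 = 990.2
Services balance = 1994.7 - 1415.6 = 579.1
Trade balance (goods + services) = 990.2 + 579.1 = 1569.3
Net primary income = 895.0 - 424.7 = 470.3
Net secondary income = -300.0
Current account = 1569.3 + 470.3 + (-300.0) = 1739.6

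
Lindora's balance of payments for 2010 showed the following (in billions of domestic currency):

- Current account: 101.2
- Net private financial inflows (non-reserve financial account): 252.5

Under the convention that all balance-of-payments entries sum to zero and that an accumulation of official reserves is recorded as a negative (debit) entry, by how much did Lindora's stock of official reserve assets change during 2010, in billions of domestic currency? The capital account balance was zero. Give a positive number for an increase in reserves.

353.7

Official reserve transactions balance = -(101.2 + 252.5) = -353.7
An accumulation of reserves is recorded as a debit (negative entry), so the change in the stock of reserves is the negative of that balance.
Change in official reserves = -(-353.7) = 353.7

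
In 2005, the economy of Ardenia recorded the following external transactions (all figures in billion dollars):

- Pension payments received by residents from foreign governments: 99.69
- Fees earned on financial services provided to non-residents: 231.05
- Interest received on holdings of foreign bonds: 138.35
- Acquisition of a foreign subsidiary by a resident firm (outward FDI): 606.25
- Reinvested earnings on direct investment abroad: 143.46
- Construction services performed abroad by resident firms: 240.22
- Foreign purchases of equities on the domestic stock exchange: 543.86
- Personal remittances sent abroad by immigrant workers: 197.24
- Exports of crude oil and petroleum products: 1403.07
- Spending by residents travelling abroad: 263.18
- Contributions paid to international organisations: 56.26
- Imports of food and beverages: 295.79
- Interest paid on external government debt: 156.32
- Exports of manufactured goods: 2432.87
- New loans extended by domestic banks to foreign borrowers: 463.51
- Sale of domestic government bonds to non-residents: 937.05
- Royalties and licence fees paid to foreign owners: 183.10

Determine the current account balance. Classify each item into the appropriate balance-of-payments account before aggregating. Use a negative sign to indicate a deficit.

3536.82

Goods: 1403.07 - 295.79 + 2432.87 = 3540.15
Services: 240.22 + 231.05 - 183.10 - 263.18 = 24.99
Primary income: -156.32 + 138.35 + 143.46 = 125.49
Secondary income: 99.69 - 56.26 - 197.24 = -153.81
Current account = 3540.15 + 24.99 + 125.49 + (-153.81) = 3536.82
(Excluded from the current account — financial account: acquisition of a foreign subsidiary by a resident firm (outward FDI) 606.25, foreign purchases of equities on the domestic stock exchange 543.86, new loans extended by domestic banks to foreign borrowers 463.51, sale of domestic government bonds to non-residents 937.05.)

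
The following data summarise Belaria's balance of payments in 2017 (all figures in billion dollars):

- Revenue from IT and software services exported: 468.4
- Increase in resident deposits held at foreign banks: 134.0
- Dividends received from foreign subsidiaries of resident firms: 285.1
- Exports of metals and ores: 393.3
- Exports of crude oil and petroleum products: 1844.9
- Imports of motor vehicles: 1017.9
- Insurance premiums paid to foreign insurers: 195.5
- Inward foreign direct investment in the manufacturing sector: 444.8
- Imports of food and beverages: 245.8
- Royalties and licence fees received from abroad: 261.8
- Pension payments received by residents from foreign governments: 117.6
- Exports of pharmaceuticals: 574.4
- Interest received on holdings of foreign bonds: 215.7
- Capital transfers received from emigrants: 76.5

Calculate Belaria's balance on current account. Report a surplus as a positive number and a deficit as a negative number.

Goods: 574.4 + 1844.9 + 393.3 - 1017.9 - 245.8 = 1548.9
Services: 468.4 + 261.8 - 195.5 = 534.7
Primary income: 215.7 + 285.1 = 500.8
Secondary income: 117.6
Current account = 1548.9 + 534.7 + 500.8 + 117.6 = 2702.0
(Excluded from the current account — financial account: increase in resident deposits held at foreign banks 134.0, inward foreign direct investment in the manufacturing sector 444.8; capital account: capital transfers received from emigrants 76.5.)

2702.0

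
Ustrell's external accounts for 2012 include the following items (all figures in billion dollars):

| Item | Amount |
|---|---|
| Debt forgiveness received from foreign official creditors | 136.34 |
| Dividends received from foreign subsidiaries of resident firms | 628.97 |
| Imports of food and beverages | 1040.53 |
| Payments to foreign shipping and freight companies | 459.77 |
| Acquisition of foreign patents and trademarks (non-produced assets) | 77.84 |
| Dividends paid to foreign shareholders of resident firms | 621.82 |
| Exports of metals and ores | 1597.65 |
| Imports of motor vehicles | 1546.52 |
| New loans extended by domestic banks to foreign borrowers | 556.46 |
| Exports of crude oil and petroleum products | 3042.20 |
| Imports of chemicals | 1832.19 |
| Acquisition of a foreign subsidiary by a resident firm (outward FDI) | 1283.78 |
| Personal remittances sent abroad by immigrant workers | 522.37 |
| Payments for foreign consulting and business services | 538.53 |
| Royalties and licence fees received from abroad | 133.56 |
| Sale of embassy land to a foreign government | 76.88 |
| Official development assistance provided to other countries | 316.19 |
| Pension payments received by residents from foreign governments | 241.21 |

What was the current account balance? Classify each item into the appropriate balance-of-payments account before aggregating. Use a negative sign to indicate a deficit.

Goods: -1546.52 - 1832.19 + 3042.20 - 1040.53 + 1597.65 = 220.61
Services: -538.53 - 459.77 + 133.56 = -864.74
Primary income: -621.82 + 628.97 = 7.15
Secondary income: 241.21 - 522.37 - 316.19 = -597.35
Current account = 220.61 + (-864.74) + 7.15 + (-597.35) = -1234.33
(Excluded from the current account — capital account: debt forgiveness received from foreign official creditors 136.34, acquisition of foreign patents and trademarks (non-produced assets) 77.84, sale of embassy land to a foreign government 76.88; financial account: new loans extended by domestic banks to foreign borrowers 556.46, acquisition of a foreign subsidiary by a resident firm (outward FDI) 1283.78.)

-1234.33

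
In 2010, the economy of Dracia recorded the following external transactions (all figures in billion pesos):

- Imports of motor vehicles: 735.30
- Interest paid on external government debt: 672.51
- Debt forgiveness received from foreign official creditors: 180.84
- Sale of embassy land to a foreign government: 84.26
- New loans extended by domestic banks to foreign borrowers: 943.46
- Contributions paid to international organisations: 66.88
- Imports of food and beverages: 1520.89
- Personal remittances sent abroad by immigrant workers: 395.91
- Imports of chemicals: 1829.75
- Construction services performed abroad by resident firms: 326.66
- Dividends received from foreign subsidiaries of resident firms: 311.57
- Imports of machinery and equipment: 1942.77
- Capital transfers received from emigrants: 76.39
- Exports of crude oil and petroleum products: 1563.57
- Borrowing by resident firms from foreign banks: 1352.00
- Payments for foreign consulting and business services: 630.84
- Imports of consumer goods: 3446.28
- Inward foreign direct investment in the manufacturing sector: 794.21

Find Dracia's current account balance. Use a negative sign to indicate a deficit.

-9039.33

Goods: 1563.57 - 1520.89 - 1829.75 - 735.30 - 1942.77 - 3446.28 = -7911.42
Services: -630.84 + 326.66 = -304.18
Primary income: 311.57 - 672.51 = -360.94
Secondary income: -66.88 - 395.91 = -462.79
Current account = (-7911.42) + (-304.18) + (-360.94) + (-462.79) = -9039.33
(Excluded from the current account — capital account: debt forgiveness received from foreign official creditors 180.84, sale of embassy land to a foreign government 84.26, capital transfers received from emigrants 76.39; financial account: new loans extended by domestic banks to foreign borrowers 943.46, borrowing by resident firms from foreign banks 1352.00, inward foreign direct investment in the manufacturing sector 794.21.)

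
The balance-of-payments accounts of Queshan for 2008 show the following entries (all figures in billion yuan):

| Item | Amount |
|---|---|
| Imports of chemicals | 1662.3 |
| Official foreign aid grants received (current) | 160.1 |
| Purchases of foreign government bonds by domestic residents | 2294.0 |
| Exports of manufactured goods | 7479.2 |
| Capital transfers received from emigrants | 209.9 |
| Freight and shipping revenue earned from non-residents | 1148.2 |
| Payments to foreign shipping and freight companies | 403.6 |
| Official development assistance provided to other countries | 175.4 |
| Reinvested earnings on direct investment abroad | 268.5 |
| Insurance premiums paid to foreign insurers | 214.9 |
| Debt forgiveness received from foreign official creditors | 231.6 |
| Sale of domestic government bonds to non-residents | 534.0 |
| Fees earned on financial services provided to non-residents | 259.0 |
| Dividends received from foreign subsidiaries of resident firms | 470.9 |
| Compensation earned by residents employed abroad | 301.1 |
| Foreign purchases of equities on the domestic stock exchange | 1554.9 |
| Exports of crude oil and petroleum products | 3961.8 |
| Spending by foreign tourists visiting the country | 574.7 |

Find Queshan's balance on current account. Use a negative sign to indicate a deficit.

12167.3

Goods: -1662.3 + 3961.8 + 7479.2 = 9778.7
Services: -214.9 + 1148.2 + 259.0 + 574.7 - 403.6 = 1363.4
Primary income: 301.1 + 470.9 + 268.5 = 1040.5
Secondary income: -175.4 + 160.1 = -15.3
Current account = 9778.7 + 1363.4 + 1040.5 + (-15.3) = 12167.3
(Excluded from the current account — financial account: purchases of foreign government bonds by domestic residents 2294.0, sale of domestic government bonds to non-residents 534.0, foreign purchases of equities on the domestic stock exchange 1554.9; capital account: capital transfers received from emigrants 209.9, debt forgiveness received from foreign official creditors 231.6.)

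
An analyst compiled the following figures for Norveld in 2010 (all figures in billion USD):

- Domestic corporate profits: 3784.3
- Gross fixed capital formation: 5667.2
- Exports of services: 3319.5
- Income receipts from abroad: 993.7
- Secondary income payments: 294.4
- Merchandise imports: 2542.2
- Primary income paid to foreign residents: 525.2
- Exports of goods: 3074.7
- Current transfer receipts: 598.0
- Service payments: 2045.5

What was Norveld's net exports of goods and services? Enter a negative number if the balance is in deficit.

Goods balance = 3074.7 - 2542.2 = 532.5
Services balance = 3319.5 - 2045.5 = 1274.0
Trade balance (goods + services) = 532.5 + 1274.0 = 1806.5

1806.5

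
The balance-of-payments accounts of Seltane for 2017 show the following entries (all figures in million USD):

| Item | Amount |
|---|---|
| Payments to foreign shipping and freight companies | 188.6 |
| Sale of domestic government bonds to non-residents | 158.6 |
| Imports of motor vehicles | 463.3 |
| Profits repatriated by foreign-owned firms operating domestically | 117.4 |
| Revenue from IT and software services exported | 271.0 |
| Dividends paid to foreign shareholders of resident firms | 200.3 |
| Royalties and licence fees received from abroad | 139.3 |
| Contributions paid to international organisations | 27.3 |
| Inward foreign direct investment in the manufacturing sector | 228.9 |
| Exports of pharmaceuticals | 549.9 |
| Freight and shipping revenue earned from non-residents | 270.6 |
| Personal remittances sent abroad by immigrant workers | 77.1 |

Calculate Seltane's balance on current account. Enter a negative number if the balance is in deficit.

156.8

Goods: -463.3 + 549.9 = 86.6
Services: 271.0 - 188.6 + 270.6 + 139.3 = 492.3
Primary income: -200.3 - 117.4 = -317.7
Secondary income: -27.3 - 77.1 = -104.4
Current account = 86.6 + 492.3 + (-317.7) + (-104.4) = 156.8
(Excluded from the current account — financial account: sale of domestic government bonds to non-residents 158.6, inward foreign direct investment in the manufacturing sector 228.9.)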